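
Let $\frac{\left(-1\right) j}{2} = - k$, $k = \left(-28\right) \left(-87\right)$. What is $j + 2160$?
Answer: $7032$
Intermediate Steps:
$k = 2436$
$j = 4872$ ($j = - 2 \left(\left(-1\right) 2436\right) = \left(-2\right) \left(-2436\right) = 4872$)
$j + 2160 = 4872 + 2160 = 7032$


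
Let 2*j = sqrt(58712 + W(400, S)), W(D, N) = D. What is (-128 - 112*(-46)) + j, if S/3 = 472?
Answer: 5024 + 3*sqrt(1642) ≈ 5145.6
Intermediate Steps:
S = 1416 (S = 3*472 = 1416)
j = 3*sqrt(1642) (j = sqrt(58712 + 400)/2 = sqrt(59112)/2 = (6*sqrt(1642))/2 = 3*sqrt(1642) ≈ 121.56)
(-128 - 112*(-46)) + j = (-128 - 112*(-46)) + 3*sqrt(1642) = (-128 + 5152) + 3*sqrt(1642) = 5024 + 3*sqrt(1642)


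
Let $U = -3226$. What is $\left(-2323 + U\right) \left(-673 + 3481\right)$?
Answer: $-15581592$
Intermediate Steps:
$\left(-2323 + U\right) \left(-673 + 3481\right) = \left(-2323 - 3226\right) \left(-673 + 3481\right) = \left(-5549\right) 2808 = -15581592$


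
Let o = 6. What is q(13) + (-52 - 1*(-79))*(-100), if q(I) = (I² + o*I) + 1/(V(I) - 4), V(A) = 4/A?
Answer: -117757/48 ≈ -2453.3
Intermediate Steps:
q(I) = I² + 1/(-4 + 4/I) + 6*I (q(I) = (I² + 6*I) + 1/(4/I - 4) = (I² + 6*I) + 1/(-4 + 4/I) = I² + 1/(-4 + 4/I) + 6*I)
q(13) + (-52 - 1*(-79))*(-100) = (¼)*13*(-25 + 4*13² + 20*13)/(-1 + 13) + (-52 - 1*(-79))*(-100) = (¼)*13*(-25 + 4*169 + 260)/12 + (-52 + 79)*(-100) = (¼)*13*(1/12)*(-25 + 676 + 260) + 27*(-100) = (¼)*13*(1/12)*911 - 2700 = 11843/48 - 2700 = -117757/48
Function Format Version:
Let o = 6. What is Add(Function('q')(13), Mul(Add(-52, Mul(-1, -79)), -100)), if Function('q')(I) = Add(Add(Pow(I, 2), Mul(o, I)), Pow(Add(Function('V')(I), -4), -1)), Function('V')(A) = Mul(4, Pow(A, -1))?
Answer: Rational(-117757, 48) ≈ -2453.3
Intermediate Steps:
Function('q')(I) = Add(Pow(I, 2), Pow(Add(-4, Mul(4, Pow(I, -1))), -1), Mul(6, I)) (Function('q')(I) = Add(Add(Pow(I, 2), Mul(6, I)), Pow(Add(Mul(4, Pow(I, -1)), -4), -1)) = Add(Add(Pow(I, 2), Mul(6, I)), Pow(Add(-4, Mul(4, Pow(I, -1))), -1)) = Add(Pow(I, 2), Pow(Add(-4, Mul(4, Pow(I, -1))), -1), Mul(6, I)))
Add(Function('q')(13), Mul(Add(-52, Mul(-1, -79)), -100)) = Add(Mul(Rational(1, 4), 13, Pow(Add(-1, 13), -1), Add(-25, Mul(4, Pow(13, 2)), Mul(20, 13))), Mul(Add(-52, Mul(-1, -79)), -100)) = Add(Mul(Rational(1, 4), 13, Pow(12, -1), Add(-25, Mul(4, 169), 260)), Mul(Add(-52, 79), -100)) = Add(Mul(Rational(1, 4), 13, Rational(1, 12), Add(-25, 676, 260)), Mul(27, -100)) = Add(Mul(Rational(1, 4), 13, Rational(1, 12), 911), -2700) = Add(Rational(11843, 48), -2700) = Rational(-117757, 48)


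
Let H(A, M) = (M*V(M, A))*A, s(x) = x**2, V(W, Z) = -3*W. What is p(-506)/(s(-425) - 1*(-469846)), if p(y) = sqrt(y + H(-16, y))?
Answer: sqrt(12289222)/650471 ≈ 0.0053893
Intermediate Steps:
H(A, M) = -3*A*M**2 (H(A, M) = (M*(-3*M))*A = (-3*M**2)*A = -3*A*M**2)
p(y) = sqrt(y + 48*y**2) (p(y) = sqrt(y - 3*(-16)*y**2) = sqrt(y + 48*y**2))
p(-506)/(s(-425) - 1*(-469846)) = sqrt(-506*(1 + 48*(-506)))/((-425)**2 - 1*(-469846)) = sqrt(-506*(1 - 24288))/(180625 + 469846) = sqrt(-506*(-24287))/650471 = sqrt(12289222)*(1/650471) = sqrt(12289222)/650471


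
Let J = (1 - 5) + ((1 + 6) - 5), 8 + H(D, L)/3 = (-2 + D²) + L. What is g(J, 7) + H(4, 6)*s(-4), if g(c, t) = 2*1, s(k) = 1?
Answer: 38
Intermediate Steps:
H(D, L) = -30 + 3*L + 3*D² (H(D, L) = -24 + 3*((-2 + D²) + L) = -24 + 3*(-2 + L + D²) = -24 + (-6 + 3*L + 3*D²) = -30 + 3*L + 3*D²)
J = -2 (J = -4 + (7 - 5) = -4 + 2 = -2)
g(c, t) = 2
g(J, 7) + H(4, 6)*s(-4) = 2 + (-30 + 3*6 + 3*4²)*1 = 2 + (-30 + 18 + 3*16)*1 = 2 + (-30 + 18 + 48)*1 = 2 + 36*1 = 2 + 36 = 38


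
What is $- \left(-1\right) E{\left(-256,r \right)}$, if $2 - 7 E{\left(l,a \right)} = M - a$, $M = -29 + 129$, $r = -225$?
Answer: $- \frac{323}{7} \approx -46.143$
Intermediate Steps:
$M = 100$
$E{\left(l,a \right)} = -14 + \frac{a}{7}$ ($E{\left(l,a \right)} = \frac{2}{7} - \frac{100 - a}{7} = \frac{2}{7} + \left(- \frac{100}{7} + \frac{a}{7}\right) = -14 + \frac{a}{7}$)
$- \left(-1\right) E{\left(-256,r \right)} = - \left(-1\right) \left(-14 + \frac{1}{7} \left(-225\right)\right) = - \left(-1\right) \left(-14 - \frac{225}{7}\right) = - \frac{\left(-1\right) \left(-323\right)}{7} = \left(-1\right) \frac{323}{7} = - \frac{323}{7}$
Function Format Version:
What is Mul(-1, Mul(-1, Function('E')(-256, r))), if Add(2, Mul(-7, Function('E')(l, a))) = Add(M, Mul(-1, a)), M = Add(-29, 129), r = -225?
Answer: Rational(-323, 7) ≈ -46.143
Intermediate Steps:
M = 100
Function('E')(l, a) = Add(-14, Mul(Rational(1, 7), a)) (Function('E')(l, a) = Add(Rational(2, 7), Mul(Rational(-1, 7), Add(100, Mul(-1, a)))) = Add(Rational(2, 7), Add(Rational(-100, 7), Mul(Rational(1, 7), a))) = Add(-14, Mul(Rational(1, 7), a)))
Mul(-1, Mul(-1, Function('E')(-256, r))) = Mul(-1, Mul(-1, Add(-14, Mul(Rational(1, 7), -225)))) = Mul(-1, Mul(-1, Add(-14, Rational(-225, 7)))) = Mul(-1, Mul(-1, Rational(-323, 7))) = Mul(-1, Rational(323, 7)) = Rational(-323, 7)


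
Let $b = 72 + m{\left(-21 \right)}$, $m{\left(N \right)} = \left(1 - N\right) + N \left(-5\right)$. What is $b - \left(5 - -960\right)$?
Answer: $-766$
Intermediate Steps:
$m{\left(N \right)} = 1 - 6 N$ ($m{\left(N \right)} = \left(1 - N\right) - 5 N = 1 - 6 N$)
$b = 199$ ($b = 72 + \left(1 - -126\right) = 72 + \left(1 + 126\right) = 72 + 127 = 199$)
$b - \left(5 - -960\right) = 199 - \left(5 - -960\right) = 199 - \left(5 + 960\right) = 199 - 965 = -766$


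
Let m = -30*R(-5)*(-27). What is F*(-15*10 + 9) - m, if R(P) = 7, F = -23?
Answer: -2427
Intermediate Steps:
m = 5670 (m = -30*7*(-27) = -210*(-27) = 5670)
F*(-15*10 + 9) - m = -23*(-15*10 + 9) - 1*5670 = -23*(-150 + 9) - 5670 = -23*(-141) - 5670 = 3243 - 5670 = -2427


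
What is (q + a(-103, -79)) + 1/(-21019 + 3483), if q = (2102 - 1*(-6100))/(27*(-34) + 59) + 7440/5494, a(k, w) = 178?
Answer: 7026434000007/41379225728 ≈ 169.81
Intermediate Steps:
q = -19335414/2359673 (q = (2102 + 6100)/(-918 + 59) + 7440*(1/5494) = 8202/(-859) + 3720/2747 = 8202*(-1/859) + 3720/2747 = -8202/859 + 3720/2747 = -19335414/2359673 ≈ -8.1941)
(q + a(-103, -79)) + 1/(-21019 + 3483) = (-19335414/2359673 + 178) + 1/(-21019 + 3483) = 400686380/2359673 + 1/(-17536) = 400686380/2359673 - 1/17536 = 7026434000007/41379225728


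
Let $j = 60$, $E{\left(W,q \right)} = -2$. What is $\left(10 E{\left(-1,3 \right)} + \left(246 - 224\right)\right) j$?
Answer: $120$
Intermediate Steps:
$\left(10 E{\left(-1,3 \right)} + \left(246 - 224\right)\right) j = \left(10 \left(-2\right) + \left(246 - 224\right)\right) 60 = \left(-20 + \left(246 - 224\right)\right) 60 = \left(-20 + 22\right) 60 = 2 \cdot 60 = 120$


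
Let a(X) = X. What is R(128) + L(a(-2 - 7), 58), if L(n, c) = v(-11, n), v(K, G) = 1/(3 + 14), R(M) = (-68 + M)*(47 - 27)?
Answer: 20401/17 ≈ 1200.1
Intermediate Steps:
R(M) = -1360 + 20*M (R(M) = (-68 + M)*20 = -1360 + 20*M)
v(K, G) = 1/17
L(n, c) = 1/17
R(128) + L(a(-2 - 7), 58) = (-1360 + 20*128) + 1/17 = (-1360 + 2560) + 1/17 = 1200 + 1/17 = 20401/17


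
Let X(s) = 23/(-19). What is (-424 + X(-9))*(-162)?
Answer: 1308798/19 ≈ 68884.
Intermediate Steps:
X(s) = -23/19 (X(s) = 23*(-1/19) = -23/19)
(-424 + X(-9))*(-162) = (-424 - 23/19)*(-162) = -8079/19*(-162) = 1308798/19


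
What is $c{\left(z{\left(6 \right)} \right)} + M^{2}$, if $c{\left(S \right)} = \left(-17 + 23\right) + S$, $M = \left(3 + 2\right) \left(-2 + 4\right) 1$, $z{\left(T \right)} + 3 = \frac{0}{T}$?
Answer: $103$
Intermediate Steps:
$z{\left(T \right)} = -3$ ($z{\left(T \right)} = -3 + \frac{0}{T} = -3 + 0 = -3$)
$M = 10$ ($M = 5 \cdot 2 \cdot 1 = 10 \cdot 1 = 10$)
$c{\left(S \right)} = 6 + S$
$c{\left(z{\left(6 \right)} \right)} + M^{2} = \left(6 - 3\right) + 10^{2} = 3 + 100 = 103$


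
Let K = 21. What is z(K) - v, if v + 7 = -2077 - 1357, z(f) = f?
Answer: 3462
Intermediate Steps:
v = -3441 (v = -7 + (-2077 - 1357) = -7 - 3434 = -3441)
z(K) - v = 21 - 1*(-3441) = 21 + 3441 = 3462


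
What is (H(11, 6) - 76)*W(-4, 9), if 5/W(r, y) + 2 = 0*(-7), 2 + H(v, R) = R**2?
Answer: 105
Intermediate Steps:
H(v, R) = -2 + R**2
W(r, y) = -5/2 (W(r, y) = 5/(-2 + 0*(-7)) = 5/(-2 + 0) = 5/(-2) = 5*(-1/2) = -5/2)
(H(11, 6) - 76)*W(-4, 9) = ((-2 + 6**2) - 76)*(-5/2) = ((-2 + 36) - 76)*(-5/2) = (34 - 76)*(-5/2) = -42*(-5/2) = 105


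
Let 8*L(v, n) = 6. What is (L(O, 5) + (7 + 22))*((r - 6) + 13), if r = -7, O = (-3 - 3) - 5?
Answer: 0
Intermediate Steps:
O = -11 (O = -6 - 5 = -11)
L(v, n) = 3/4 (L(v, n) = (1/8)*6 = 3/4)
(L(O, 5) + (7 + 22))*((r - 6) + 13) = (3/4 + (7 + 22))*((-7 - 6) + 13) = (3/4 + 29)*(-13 + 13) = (119/4)*0 = 0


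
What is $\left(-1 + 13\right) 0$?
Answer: $0$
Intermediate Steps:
$\left(-1 + 13\right) 0 = 12 \cdot 0 = 0$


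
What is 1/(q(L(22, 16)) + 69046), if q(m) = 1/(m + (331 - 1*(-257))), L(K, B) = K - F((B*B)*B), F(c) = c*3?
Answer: 11678/806319187 ≈ 1.4483e-5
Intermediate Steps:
F(c) = 3*c
L(K, B) = K - 3*B**3 (L(K, B) = K - 3*(B*B)*B = K - 3*B**2*B = K - 3*B**3)
q(m) = 1/(588 + m) (q(m) = 1/(m + (331 + 257)) = 1/(m + 588) = 1/(588 + m))
1/(q(L(22, 16)) + 69046) = 1/(1/(588 + (22 - 3*16**3)) + 69046) = 1/(1/(588 + (22 - 3*4096)) + 69046) = 1/(1/(588 + (22 - 12288)) + 69046) = 1/(1/(588 - 12266) + 69046) = 1/(1/(-11678) + 69046) = 1/(-1/11678 + 69046) = 1/(806319187/11678) = 11678/806319187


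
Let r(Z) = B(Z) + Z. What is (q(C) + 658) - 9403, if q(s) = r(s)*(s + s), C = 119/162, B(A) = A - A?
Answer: -114737729/13122 ≈ -8743.9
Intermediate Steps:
B(A) = 0
C = 119/162 (C = 119*(1/162) = 119/162 ≈ 0.73457)
r(Z) = Z (r(Z) = 0 + Z = Z)
q(s) = 2*s² (q(s) = s*(s + s) = s*(2*s) = 2*s²)
(q(C) + 658) - 9403 = (2*(119/162)² + 658) - 9403 = (2*(14161/26244) + 658) - 9403 = (14161/13122 + 658) - 9403 = 8648437/13122 - 9403 = -114737729/13122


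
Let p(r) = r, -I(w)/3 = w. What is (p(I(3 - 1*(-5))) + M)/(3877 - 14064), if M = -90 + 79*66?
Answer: -5100/10187 ≈ -0.50064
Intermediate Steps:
I(w) = -3*w
M = 5124 (M = -90 + 5214 = 5124)
(p(I(3 - 1*(-5))) + M)/(3877 - 14064) = (-3*(3 - 1*(-5)) + 5124)/(3877 - 14064) = (-3*(3 + 5) + 5124)/(-10187) = (-3*8 + 5124)*(-1/10187) = (-24 + 5124)*(-1/10187) = 5100*(-1/10187) = -5100/10187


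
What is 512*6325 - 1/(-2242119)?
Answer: 7260878169601/2242119 ≈ 3.2384e+6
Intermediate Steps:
512*6325 - 1/(-2242119) = 3238400 - 1*(-1/2242119) = 3238400 + 1/2242119 = 7260878169601/2242119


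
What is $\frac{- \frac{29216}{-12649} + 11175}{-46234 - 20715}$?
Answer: $- \frac{141381791}{846837901} \approx -0.16695$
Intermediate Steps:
$\frac{- \frac{29216}{-12649} + 11175}{-46234 - 20715} = \frac{\left(-29216\right) \left(- \frac{1}{12649}\right) + 11175}{-66949} = \left(\frac{29216}{12649} + 11175\right) \left(- \frac{1}{66949}\right) = \frac{141381791}{12649} \left(- \frac{1}{66949}\right) = - \frac{141381791}{846837901}$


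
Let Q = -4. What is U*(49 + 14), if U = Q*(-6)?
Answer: 1512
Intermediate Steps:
U = 24 (U = -4*(-6) = 24)
U*(49 + 14) = 24*(49 + 14) = 24*63 = 1512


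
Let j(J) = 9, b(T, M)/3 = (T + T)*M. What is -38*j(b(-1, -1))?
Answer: -342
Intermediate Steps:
b(T, M) = 6*M*T (b(T, M) = 3*((T + T)*M) = 3*((2*T)*M) = 3*(2*M*T) = 6*M*T)
-38*j(b(-1, -1)) = -38*9 = -342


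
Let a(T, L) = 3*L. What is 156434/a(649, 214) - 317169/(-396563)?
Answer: 290839060/1189689 ≈ 244.47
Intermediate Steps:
156434/a(649, 214) - 317169/(-396563) = 156434/((3*214)) - 317169/(-396563) = 156434/642 - 317169*(-1/396563) = 156434*(1/642) + 317169/396563 = 731/3 + 317169/396563 = 290839060/1189689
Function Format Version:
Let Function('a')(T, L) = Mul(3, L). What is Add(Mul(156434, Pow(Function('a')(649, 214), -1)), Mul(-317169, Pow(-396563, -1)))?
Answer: Rational(290839060, 1189689) ≈ 244.47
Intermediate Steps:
Add(Mul(156434, Pow(Function('a')(649, 214), -1)), Mul(-317169, Pow(-396563, -1))) = Add(Mul(156434, Pow(Mul(3, 214), -1)), Mul(-317169, Pow(-396563, -1))) = Add(Mul(156434, Pow(642, -1)), Mul(-317169, Rational(-1, 396563))) = Add(Mul(156434, Rational(1, 642)), Rational(317169, 396563)) = Add(Rational(731, 3), Rational(317169, 396563)) = Rational(290839060, 1189689)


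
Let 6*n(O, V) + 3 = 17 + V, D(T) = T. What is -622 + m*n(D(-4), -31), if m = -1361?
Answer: 19405/6 ≈ 3234.2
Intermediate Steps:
n(O, V) = 7/3 + V/6 (n(O, V) = -½ + (17 + V)/6 = -½ + (17/6 + V/6) = 7/3 + V/6)
-622 + m*n(D(-4), -31) = -622 - 1361*(7/3 + (⅙)*(-31)) = -622 - 1361*(7/3 - 31/6) = -622 - 1361*(-17/6) = -622 + 23137/6 = 19405/6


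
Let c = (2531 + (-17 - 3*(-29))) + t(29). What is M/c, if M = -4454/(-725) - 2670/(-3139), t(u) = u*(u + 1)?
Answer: 15916856/7899215025 ≈ 0.0020150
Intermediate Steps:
t(u) = u*(1 + u)
c = 3471 (c = (2531 + (-17 - 3*(-29))) + 29*(1 + 29) = (2531 + (-17 + 87)) + 29*30 = (2531 + 70) + 870 = 2601 + 870 = 3471)
M = 15916856/2275775 (M = -4454*(-1/725) - 2670*(-1/3139) = 4454/725 + 2670/3139 = 15916856/2275775 ≈ 6.9940)
M/c = (15916856/2275775)/3471 = (15916856/2275775)*(1/3471) = 15916856/7899215025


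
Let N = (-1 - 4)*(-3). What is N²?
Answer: 225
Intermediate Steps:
N = 15 (N = -5*(-3) = 15)
N² = 15² = 225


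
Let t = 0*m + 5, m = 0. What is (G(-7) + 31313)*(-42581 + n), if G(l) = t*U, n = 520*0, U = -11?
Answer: -1330996898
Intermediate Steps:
t = 5 (t = 0*0 + 5 = 0 + 5 = 5)
n = 0
G(l) = -55 (G(l) = 5*(-11) = -55)
(G(-7) + 31313)*(-42581 + n) = (-55 + 31313)*(-42581 + 0) = 31258*(-42581) = -1330996898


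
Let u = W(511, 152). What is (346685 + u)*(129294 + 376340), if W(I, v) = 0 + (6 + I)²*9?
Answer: 1391649379324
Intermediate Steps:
W(I, v) = 9*(6 + I)² (W(I, v) = 0 + 9*(6 + I)² = 9*(6 + I)²)
u = 2405601 (u = 9*(6 + 511)² = 9*517² = 9*267289 = 2405601)
(346685 + u)*(129294 + 376340) = (346685 + 2405601)*(129294 + 376340) = 2752286*505634 = 1391649379324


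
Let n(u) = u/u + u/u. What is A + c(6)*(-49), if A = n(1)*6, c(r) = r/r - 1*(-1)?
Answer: -86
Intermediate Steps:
c(r) = 2 (c(r) = 1 + 1 = 2)
n(u) = 2 (n(u) = 1 + 1 = 2)
A = 12 (A = 2*6 = 12)
A + c(6)*(-49) = 12 + 2*(-49) = 12 - 98 = -86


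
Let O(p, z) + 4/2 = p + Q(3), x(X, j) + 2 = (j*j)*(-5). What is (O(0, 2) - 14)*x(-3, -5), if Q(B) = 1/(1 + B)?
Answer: 8001/4 ≈ 2000.3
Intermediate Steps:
x(X, j) = -2 - 5*j² (x(X, j) = -2 + (j*j)*(-5) = -2 + j²*(-5) = -2 - 5*j²)
O(p, z) = -7/4 + p (O(p, z) = -2 + (p + 1/(1 + 3)) = -2 + (p + 1/4) = -2 + (p + ¼) = -2 + (¼ + p) = -7/4 + p)
(O(0, 2) - 14)*x(-3, -5) = ((-7/4 + 0) - 14)*(-2 - 5*(-5)²) = (-7/4 - 14)*(-2 - 5*25) = -63*(-2 - 125)/4 = -63/4*(-127) = 8001/4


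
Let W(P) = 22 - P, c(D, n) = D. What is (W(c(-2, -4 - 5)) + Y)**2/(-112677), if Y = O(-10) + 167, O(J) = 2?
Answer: -37249/112677 ≈ -0.33058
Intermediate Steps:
Y = 169 (Y = 2 + 167 = 169)
(W(c(-2, -4 - 5)) + Y)**2/(-112677) = ((22 - 1*(-2)) + 169)**2/(-112677) = ((22 + 2) + 169)**2*(-1/112677) = (24 + 169)**2*(-1/112677) = 193**2*(-1/112677) = 37249*(-1/112677) = -37249/112677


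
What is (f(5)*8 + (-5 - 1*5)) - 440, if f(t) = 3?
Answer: -426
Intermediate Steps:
(f(5)*8 + (-5 - 1*5)) - 440 = (3*8 + (-5 - 1*5)) - 440 = (24 + (-5 - 5)) - 440 = (24 - 10) - 440 = 14 - 440 = -426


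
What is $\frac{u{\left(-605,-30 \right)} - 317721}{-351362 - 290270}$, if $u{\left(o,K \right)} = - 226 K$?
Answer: $\frac{310941}{641632} \approx 0.48461$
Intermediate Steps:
$\frac{u{\left(-605,-30 \right)} - 317721}{-351362 - 290270} = \frac{\left(-226\right) \left(-30\right) - 317721}{-351362 - 290270} = \frac{6780 - 317721}{-641632} = \left(-310941\right) \left(- \frac{1}{641632}\right) = \frac{310941}{641632}$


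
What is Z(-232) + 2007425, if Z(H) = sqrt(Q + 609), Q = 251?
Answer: 2007425 + 2*sqrt(215) ≈ 2.0075e+6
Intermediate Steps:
Z(H) = 2*sqrt(215) (Z(H) = sqrt(251 + 609) = sqrt(860) = 2*sqrt(215))
Z(-232) + 2007425 = 2*sqrt(215) + 2007425 = 2007425 + 2*sqrt(215)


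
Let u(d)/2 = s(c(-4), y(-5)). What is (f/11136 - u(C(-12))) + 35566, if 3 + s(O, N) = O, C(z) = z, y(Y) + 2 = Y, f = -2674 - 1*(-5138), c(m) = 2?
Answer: 12377741/348 ≈ 35568.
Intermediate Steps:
f = 2464 (f = -2674 + 5138 = 2464)
y(Y) = -2 + Y
s(O, N) = -3 + O
u(d) = -2 (u(d) = 2*(-3 + 2) = 2*(-1) = -2)
(f/11136 - u(C(-12))) + 35566 = (2464/11136 - 1*(-2)) + 35566 = (2464*(1/11136) + 2) + 35566 = (77/348 + 2) + 35566 = 773/348 + 35566 = 12377741/348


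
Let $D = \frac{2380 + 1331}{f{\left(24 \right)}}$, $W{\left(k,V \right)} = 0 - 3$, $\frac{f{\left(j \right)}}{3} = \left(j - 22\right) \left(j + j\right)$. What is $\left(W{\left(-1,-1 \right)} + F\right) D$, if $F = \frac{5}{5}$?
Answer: $- \frac{1237}{48} \approx -25.771$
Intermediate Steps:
$f{\left(j \right)} = 6 j \left(-22 + j\right)$ ($f{\left(j \right)} = 3 \left(j - 22\right) \left(j + j\right) = 3 \left(-22 + j\right) 2 j = 3 \cdot 2 j \left(-22 + j\right) = 6 j \left(-22 + j\right)$)
$W{\left(k,V \right)} = -3$
$F = 1$ ($F = 5 \cdot \frac{1}{5} = 1$)
$D = \frac{1237}{96}$ ($D = \frac{2380 + 1331}{6 \cdot 24 \left(-22 + 24\right)} = \frac{3711}{6 \cdot 24 \cdot 2} = \frac{3711}{288} = 3711 \cdot \frac{1}{288} = \frac{1237}{96} \approx 12.885$)
$\left(W{\left(-1,-1 \right)} + F\right) D = \left(-3 + 1\right) \frac{1237}{96} = \left(-2\right) \frac{1237}{96} = - \frac{1237}{48}$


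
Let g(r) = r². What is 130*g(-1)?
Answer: 130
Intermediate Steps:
130*g(-1) = 130*(-1)² = 130*1 = 130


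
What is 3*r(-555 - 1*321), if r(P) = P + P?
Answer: -5256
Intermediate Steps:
r(P) = 2*P
3*r(-555 - 1*321) = 3*(2*(-555 - 1*321)) = 3*(2*(-555 - 321)) = 3*(2*(-876)) = 3*(-1752) = -5256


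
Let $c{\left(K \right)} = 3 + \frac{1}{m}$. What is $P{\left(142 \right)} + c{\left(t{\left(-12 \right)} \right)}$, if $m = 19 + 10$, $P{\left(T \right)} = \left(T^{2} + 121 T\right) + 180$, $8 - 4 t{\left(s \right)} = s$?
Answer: $\frac{1088342}{29} \approx 37529.0$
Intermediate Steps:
$t{\left(s \right)} = 2 - \frac{s}{4}$
$P{\left(T \right)} = 180 + T^{2} + 121 T$
$m = 29$
$c{\left(K \right)} = \frac{88}{29}$ ($c{\left(K \right)} = 3 + \frac{1}{29} = \frac{88}{29}$)
$P{\left(142 \right)} + c{\left(t{\left(-12 \right)} \right)} = \left(180 + 142^{2} + 121 \cdot 142\right) + \frac{88}{29} = \left(180 + 20164 + 17182\right) + \frac{88}{29} = 37526 + \frac{88}{29} = \frac{1088342}{29}$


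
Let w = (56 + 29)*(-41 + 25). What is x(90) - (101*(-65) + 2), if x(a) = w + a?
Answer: 5293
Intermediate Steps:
w = -1360 (w = 85*(-16) = -1360)
x(a) = -1360 + a
x(90) - (101*(-65) + 2) = (-1360 + 90) - (101*(-65) + 2) = -1270 - (-6565 + 2) = -1270 - 1*(-6563) = -1270 + 6563 = 5293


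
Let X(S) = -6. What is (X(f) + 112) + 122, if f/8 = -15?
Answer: 228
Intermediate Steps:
f = -120 (f = 8*(-15) = -120)
(X(f) + 112) + 122 = (-6 + 112) + 122 = 106 + 122 = 228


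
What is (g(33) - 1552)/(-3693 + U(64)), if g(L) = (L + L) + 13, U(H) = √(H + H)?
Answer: 5439789/13638121 + 11784*√2/13638121 ≈ 0.40009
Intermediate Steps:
U(H) = √2*√H (U(H) = √(2*H) = √2*√H)
g(L) = 13 + 2*L (g(L) = 2*L + 13 = 13 + 2*L)
(g(33) - 1552)/(-3693 + U(64)) = ((13 + 2*33) - 1552)/(-3693 + √2*√64) = ((13 + 66) - 1552)/(-3693 + √2*8) = (79 - 1552)/(-3693 + 8*√2) = -1473/(-3693 + 8*√2)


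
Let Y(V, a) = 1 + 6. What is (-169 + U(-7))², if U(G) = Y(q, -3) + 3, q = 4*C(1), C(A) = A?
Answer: 25281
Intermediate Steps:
q = 4 (q = 4*1 = 4)
Y(V, a) = 7
U(G) = 10 (U(G) = 7 + 3 = 10)
(-169 + U(-7))² = (-169 + 10)² = (-159)² = 25281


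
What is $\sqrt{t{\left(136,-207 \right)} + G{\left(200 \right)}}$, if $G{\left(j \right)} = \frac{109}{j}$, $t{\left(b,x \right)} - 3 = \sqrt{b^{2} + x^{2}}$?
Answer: $\frac{\sqrt{1418 + 400 \sqrt{61345}}}{20} \approx 15.85$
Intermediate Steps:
$t{\left(b,x \right)} = 3 + \sqrt{b^{2} + x^{2}}$
$\sqrt{t{\left(136,-207 \right)} + G{\left(200 \right)}} = \sqrt{\left(3 + \sqrt{136^{2} + \left(-207\right)^{2}}\right) + \frac{109}{200}} = \sqrt{\left(3 + \sqrt{18496 + 42849}\right) + 109 \cdot \frac{1}{200}} = \sqrt{\left(3 + \sqrt{61345}\right) + \frac{109}{200}} = \sqrt{\frac{709}{200} + \sqrt{61345}}$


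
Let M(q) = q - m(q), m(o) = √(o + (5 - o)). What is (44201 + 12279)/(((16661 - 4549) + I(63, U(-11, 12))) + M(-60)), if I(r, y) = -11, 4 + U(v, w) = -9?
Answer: 170018920/36246419 + 14120*√5/36246419 ≈ 4.6915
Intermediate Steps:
m(o) = √5
U(v, w) = -13 (U(v, w) = -4 - 9 = -13)
M(q) = q - √5
(44201 + 12279)/(((16661 - 4549) + I(63, U(-11, 12))) + M(-60)) = (44201 + 12279)/(((16661 - 4549) - 11) + (-60 - √5)) = 56480/((12112 - 11) + (-60 - √5)) = 56480/(12101 + (-60 - √5)) = 56480/(12041 - √5)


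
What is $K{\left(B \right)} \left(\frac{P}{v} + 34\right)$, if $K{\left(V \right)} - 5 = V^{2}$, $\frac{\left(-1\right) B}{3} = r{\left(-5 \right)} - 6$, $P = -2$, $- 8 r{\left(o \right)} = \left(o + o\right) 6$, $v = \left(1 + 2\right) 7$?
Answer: $\frac{17978}{21} \approx 856.1$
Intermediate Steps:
$v = 21$ ($v = 3 \cdot 7 = 21$)
$r{\left(o \right)} = - \frac{3 o}{2}$ ($r{\left(o \right)} = - \frac{\left(o + o\right) 6}{8} = - \frac{2 o 6}{8} = - \frac{12 o}{8} = - \frac{3 o}{2}$)
$B = - \frac{9}{2}$ ($B = - 3 \left(\left(- \frac{3}{2}\right) \left(-5\right) - 6\right) = - 3 \left(\frac{15}{2} - 6\right) = \left(-3\right) \frac{3}{2} = - \frac{9}{2} \approx -4.5$)
$K{\left(V \right)} = 5 + V^{2}$
$K{\left(B \right)} \left(\frac{P}{v} + 34\right) = \left(5 + \left(- \frac{9}{2}\right)^{2}\right) \left(- \frac{2}{21} + 34\right) = \left(5 + \frac{81}{4}\right) \left(\left(-2\right) \frac{1}{21} + 34\right) = \frac{101 \left(- \frac{2}{21} + 34\right)}{4} = \frac{101}{4} \cdot \frac{712}{21} = \frac{17978}{21}$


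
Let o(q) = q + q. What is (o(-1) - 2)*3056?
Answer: -12224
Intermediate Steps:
o(q) = 2*q
(o(-1) - 2)*3056 = (2*(-1) - 2)*3056 = (-2 - 2)*3056 = -4*3056 = -12224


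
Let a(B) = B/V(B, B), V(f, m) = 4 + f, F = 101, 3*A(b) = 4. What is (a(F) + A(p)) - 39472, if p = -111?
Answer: -4144319/105 ≈ -39470.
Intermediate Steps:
A(b) = 4/3 (A(b) = (1/3)*4 = 4/3)
a(B) = B/(4 + B)
(a(F) + A(p)) - 39472 = (101/(4 + 101) + 4/3) - 39472 = (101/105 + 4/3) - 39472 = 241/105 - 39472 = -4144319/105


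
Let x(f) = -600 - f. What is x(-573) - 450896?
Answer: -450923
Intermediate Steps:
x(-573) - 450896 = (-600 - 1*(-573)) - 450896 = (-600 + 573) - 450896 = -27 - 450896 = -450923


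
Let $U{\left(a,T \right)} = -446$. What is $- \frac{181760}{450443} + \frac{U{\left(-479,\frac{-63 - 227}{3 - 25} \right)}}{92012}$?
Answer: $- \frac{8462499349}{20723080658} \approx -0.40836$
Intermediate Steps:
$- \frac{181760}{450443} + \frac{U{\left(-479,\frac{-63 - 227}{3 - 25} \right)}}{92012} = - \frac{181760}{450443} - \frac{446}{92012} = \left(-181760\right) \frac{1}{450443} - \frac{223}{46006} = - \frac{181760}{450443} - \frac{223}{46006} = - \frac{8462499349}{20723080658}$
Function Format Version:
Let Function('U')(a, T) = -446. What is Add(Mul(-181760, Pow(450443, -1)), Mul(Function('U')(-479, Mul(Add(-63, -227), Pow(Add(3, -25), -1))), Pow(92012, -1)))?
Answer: Rational(-8462499349, 20723080658) ≈ -0.40836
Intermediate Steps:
Add(Mul(-181760, Pow(450443, -1)), Mul(Function('U')(-479, Mul(Add(-63, -227), Pow(Add(3, -25), -1))), Pow(92012, -1))) = Add(Mul(-181760, Pow(450443, -1)), Mul(-446, Pow(92012, -1))) = Add(Mul(-181760, Rational(1, 450443)), Mul(-446, Rational(1, 92012))) = Add(Rational(-181760, 450443), Rational(-223, 46006)) = Rational(-8462499349, 20723080658)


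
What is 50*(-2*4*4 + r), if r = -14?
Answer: -2300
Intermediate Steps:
50*(-2*4*4 + r) = 50*(-2*4*4 - 14) = 50*(-8*4 - 14) = 50*(-32 - 14) = 50*(-46) = -2300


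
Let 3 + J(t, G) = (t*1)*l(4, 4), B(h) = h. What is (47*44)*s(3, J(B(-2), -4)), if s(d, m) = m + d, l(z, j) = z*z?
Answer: -66176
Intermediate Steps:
l(z, j) = z**2
J(t, G) = -3 + 16*t (J(t, G) = -3 + (t*1)*4**2 = -3 + t*16 = -3 + 16*t)
s(d, m) = d + m
(47*44)*s(3, J(B(-2), -4)) = (47*44)*(3 + (-3 + 16*(-2))) = 2068*(3 + (-3 - 32)) = 2068*(3 - 35) = 2068*(-32) = -66176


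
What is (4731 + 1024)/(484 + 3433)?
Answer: 5755/3917 ≈ 1.4692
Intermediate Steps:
(4731 + 1024)/(484 + 3433) = 5755/3917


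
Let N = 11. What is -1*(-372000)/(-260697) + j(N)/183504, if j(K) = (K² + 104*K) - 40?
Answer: -22648044725/15946314096 ≈ -1.4203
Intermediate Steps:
j(K) = -40 + K² + 104*K
-1*(-372000)/(-260697) + j(N)/183504 = -1*(-372000)/(-260697) + (-40 + 11² + 104*11)/183504 = 372000*(-1/260697) + (-40 + 121 + 1144)*(1/183504) = -124000/86899 + 1225*(1/183504) = -124000/86899 + 1225/183504 = -22648044725/15946314096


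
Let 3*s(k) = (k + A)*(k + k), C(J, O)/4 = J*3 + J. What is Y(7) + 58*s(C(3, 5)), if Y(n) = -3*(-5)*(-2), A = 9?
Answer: 105762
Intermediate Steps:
Y(n) = -30 (Y(n) = 15*(-2) = -30)
C(J, O) = 16*J (C(J, O) = 4*(J*3 + J) = 4*(3*J + J) = 4*(4*J) = 16*J)
s(k) = 2*k*(9 + k)/3 (s(k) = ((k + 9)*(k + k))/3 = ((9 + k)*(2*k))/3 = (2*k*(9 + k))/3 = 2*k*(9 + k)/3)
Y(7) + 58*s(C(3, 5)) = -30 + 58*(2*(16*3)*(9 + 16*3)/3) = -30 + 58*((⅔)*48*(9 + 48)) = -30 + 58*((⅔)*48*57) = -30 + 58*1824 = -30 + 105792 = 105762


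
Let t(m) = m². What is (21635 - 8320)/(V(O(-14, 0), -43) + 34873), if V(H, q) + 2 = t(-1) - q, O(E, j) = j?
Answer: 2663/6983 ≈ 0.38135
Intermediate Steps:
V(H, q) = -1 - q (V(H, q) = -2 + ((-1)² - q) = -2 + (1 - q) = -1 - q)
(21635 - 8320)/(V(O(-14, 0), -43) + 34873) = (21635 - 8320)/((-1 - 1*(-43)) + 34873) = 13315/((-1 + 43) + 34873) = 13315/(42 + 34873) = 13315/34915 = 13315*(1/34915) = 2663/6983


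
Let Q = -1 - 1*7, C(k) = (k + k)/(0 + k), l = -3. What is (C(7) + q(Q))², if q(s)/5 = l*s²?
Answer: 917764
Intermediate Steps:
C(k) = 2 (C(k) = (2*k)/k = 2)
Q = -8 (Q = -1 - 7 = -8)
q(s) = -15*s² (q(s) = 5*(-3*s²) = -15*s²)
(C(7) + q(Q))² = (2 - 15*(-8)²)² = (2 - 15*64)² = (2 - 960)² = (-958)² = 917764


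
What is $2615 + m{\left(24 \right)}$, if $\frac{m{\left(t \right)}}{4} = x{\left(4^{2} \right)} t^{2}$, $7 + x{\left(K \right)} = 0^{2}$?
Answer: $-13513$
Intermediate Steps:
$x{\left(K \right)} = -7$ ($x{\left(K \right)} = -7 + 0^{2} = -7 + 0 = -7$)
$m{\left(t \right)} = - 28 t^{2}$ ($m{\left(t \right)} = 4 \left(- 7 t^{2}\right) = - 28 t^{2}$)
$2615 + m{\left(24 \right)} = 2615 - 28 \cdot 24^{2} = 2615 - 16128 = -13513$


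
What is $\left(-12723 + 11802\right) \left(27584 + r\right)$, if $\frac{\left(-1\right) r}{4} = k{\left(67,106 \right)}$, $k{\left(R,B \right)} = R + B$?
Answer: $-24767532$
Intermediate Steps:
$k{\left(R,B \right)} = B + R$
$r = -692$ ($r = - 4 \left(106 + 67\right) = \left(-4\right) 173 = -692$)
$\left(-12723 + 11802\right) \left(27584 + r\right) = \left(-12723 + 11802\right) \left(27584 - 692\right) = \left(-921\right) 26892 = -24767532$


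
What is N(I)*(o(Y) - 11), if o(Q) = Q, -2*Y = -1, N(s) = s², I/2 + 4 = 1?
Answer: -378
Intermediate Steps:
I = -6 (I = -8 + 2*1 = -8 + 2 = -6)
Y = ½ (Y = -½*(-1) = ½ ≈ 0.50000)
N(I)*(o(Y) - 11) = (-6)²*(½ - 11) = 36*(-21/2) = -378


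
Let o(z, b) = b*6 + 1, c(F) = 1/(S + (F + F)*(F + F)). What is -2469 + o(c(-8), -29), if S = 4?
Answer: -2642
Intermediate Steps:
c(F) = 1/(4 + 4*F²) (c(F) = 1/(4 + (F + F)*(F + F)) = 1/(4 + (2*F)*(2*F)) = 1/(4 + 4*F²))
o(z, b) = 1 + 6*b (o(z, b) = 6*b + 1 = 1 + 6*b)
-2469 + o(c(-8), -29) = -2469 + (1 + 6*(-29)) = -2469 + (1 - 174) = -2469 - 173 = -2642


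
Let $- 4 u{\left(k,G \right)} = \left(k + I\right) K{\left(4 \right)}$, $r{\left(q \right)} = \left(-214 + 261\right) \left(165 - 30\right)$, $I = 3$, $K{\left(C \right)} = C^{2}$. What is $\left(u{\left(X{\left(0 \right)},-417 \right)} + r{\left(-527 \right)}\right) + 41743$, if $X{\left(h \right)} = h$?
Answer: $48076$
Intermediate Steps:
$r{\left(q \right)} = 6345$ ($r{\left(q \right)} = 47 \cdot 135 = 6345$)
$u{\left(k,G \right)} = -12 - 4 k$ ($u{\left(k,G \right)} = - \frac{\left(k + 3\right) 4^{2}}{4} = - \frac{\left(3 + k\right) 16}{4} = - \frac{48 + 16 k}{4} = -12 - 4 k$)
$\left(u{\left(X{\left(0 \right)},-417 \right)} + r{\left(-527 \right)}\right) + 41743 = \left(\left(-12 - 0\right) + 6345\right) + 41743 = \left(\left(-12 + 0\right) + 6345\right) + 41743 = \left(-12 + 6345\right) + 41743 = 6333 + 41743 = 48076$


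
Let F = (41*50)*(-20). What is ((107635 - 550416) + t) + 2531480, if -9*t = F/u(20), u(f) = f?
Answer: 18800341/9 ≈ 2.0889e+6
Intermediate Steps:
F = -41000 (F = 2050*(-20) = -41000)
t = 2050/9 (t = -(-41000)/(9*20) = -1/9*(-2050) = 2050/9 ≈ 227.78)
((107635 - 550416) + t) + 2531480 = ((107635 - 550416) + 2050/9) + 2531480 = (-442781 + 2050/9) + 2531480 = -3982979/9 + 2531480 = 18800341/9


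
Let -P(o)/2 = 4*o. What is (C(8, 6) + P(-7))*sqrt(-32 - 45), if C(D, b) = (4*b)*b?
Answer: 200*I*sqrt(77) ≈ 1755.0*I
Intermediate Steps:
P(o) = -8*o
C(D, b) = 4*b**2
(C(8, 6) + P(-7))*sqrt(-32 - 45) = (4*6**2 - 8*(-7))*sqrt(-32 - 45) = (4*36 + 56)*sqrt(-77) = (144 + 56)*(I*sqrt(77)) = 200*(I*sqrt(77)) = 200*I*sqrt(77)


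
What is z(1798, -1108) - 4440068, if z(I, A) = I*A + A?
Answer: -6433360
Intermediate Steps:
z(I, A) = A + A*I (z(I, A) = A*I + A = A + A*I)
z(1798, -1108) - 4440068 = -1108*(1 + 1798) - 4440068 = -1108*1799 - 4440068 = -1993292 - 4440068 = -6433360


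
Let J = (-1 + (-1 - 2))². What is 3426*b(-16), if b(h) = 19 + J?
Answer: 119910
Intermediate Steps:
J = 16 (J = (-1 - 3)² = (-4)² = 16)
b(h) = 35 (b(h) = 19 + 16 = 35)
3426*b(-16) = 3426*35 = 119910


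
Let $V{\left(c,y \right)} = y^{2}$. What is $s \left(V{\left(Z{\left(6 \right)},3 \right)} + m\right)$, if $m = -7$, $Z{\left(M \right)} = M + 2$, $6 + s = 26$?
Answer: $40$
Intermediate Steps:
$s = 20$ ($s = -6 + 26 = 20$)
$Z{\left(M \right)} = 2 + M$
$s \left(V{\left(Z{\left(6 \right)},3 \right)} + m\right) = 20 \left(3^{2} - 7\right) = 20 \left(9 - 7\right) = 20 \cdot 2 = 40$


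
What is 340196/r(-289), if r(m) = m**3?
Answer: -340196/24137569 ≈ -0.014094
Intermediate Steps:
340196/r(-289) = 340196/((-289)**3) = 340196/(-24137569) = 340196*(-1/24137569) = -340196/24137569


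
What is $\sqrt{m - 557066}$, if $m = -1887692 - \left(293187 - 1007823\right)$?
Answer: $i \sqrt{1730122} \approx 1315.3 i$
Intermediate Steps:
$m = -1173056$ ($m = -1887692 - -714636 = -1887692 + 714636 = -1173056$)
$\sqrt{m - 557066} = \sqrt{-1173056 - 557066} = \sqrt{-1730122} = i \sqrt{1730122}$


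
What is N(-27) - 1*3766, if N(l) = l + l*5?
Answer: -3928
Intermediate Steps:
N(l) = 6*l (N(l) = l + 5*l = 6*l)
N(-27) - 1*3766 = 6*(-27) - 1*3766 = -162 - 3766 = -3928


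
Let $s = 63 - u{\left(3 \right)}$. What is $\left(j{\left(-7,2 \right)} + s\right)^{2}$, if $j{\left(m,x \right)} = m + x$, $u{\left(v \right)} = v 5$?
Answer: $1849$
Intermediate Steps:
$u{\left(v \right)} = 5 v$
$s = 48$ ($s = 63 - 5 \cdot 3 = 63 - 15 = 48$)
$\left(j{\left(-7,2 \right)} + s\right)^{2} = \left(\left(-7 + 2\right) + 48\right)^{2} = \left(-5 + 48\right)^{2} = 43^{2} = 1849$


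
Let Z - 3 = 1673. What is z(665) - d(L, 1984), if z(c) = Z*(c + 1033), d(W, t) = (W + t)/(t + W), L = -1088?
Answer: 2845847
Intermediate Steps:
Z = 1676 (Z = 3 + 1673 = 1676)
d(W, t) = 1 (d(W, t) = (W + t)/(W + t) = 1)
z(c) = 1731308 + 1676*c (z(c) = 1676*(c + 1033) = 1676*(1033 + c) = 1731308 + 1676*c)
z(665) - d(L, 1984) = (1731308 + 1676*665) - 1*1 = (1731308 + 1114540) - 1 = 2845848 - 1 = 2845847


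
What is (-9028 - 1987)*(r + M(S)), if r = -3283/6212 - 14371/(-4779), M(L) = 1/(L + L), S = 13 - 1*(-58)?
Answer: -57710343365285/2107787508 ≈ -27380.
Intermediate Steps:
S = 71 (S = 13 + 58 = 71)
M(L) = 1/(2*L)
r = 73583195/29687148 (r = -3283*1/6212 - 14371*(-1/4779) = -3283/6212 + 14371/4779 = 73583195/29687148 ≈ 2.4786)
(-9028 - 1987)*(r + M(S)) = (-9028 - 1987)*(73583195/29687148 + (½)/71) = -11015*(73583195/29687148 + (½)*(1/71)) = -11015*(73583195/29687148 + 1/142) = -11015*5239250419/2107787508 = -57710343365285/2107787508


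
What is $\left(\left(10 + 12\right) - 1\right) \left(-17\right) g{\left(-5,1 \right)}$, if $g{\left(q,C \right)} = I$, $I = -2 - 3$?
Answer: $1785$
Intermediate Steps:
$I = -5$
$g{\left(q,C \right)} = -5$
$\left(\left(10 + 12\right) - 1\right) \left(-17\right) g{\left(-5,1 \right)} = \left(\left(10 + 12\right) - 1\right) \left(-17\right) \left(-5\right) = \left(22 - 1\right) \left(-17\right) \left(-5\right) = 21 \left(-17\right) \left(-5\right) = \left(-357\right) \left(-5\right) = 1785$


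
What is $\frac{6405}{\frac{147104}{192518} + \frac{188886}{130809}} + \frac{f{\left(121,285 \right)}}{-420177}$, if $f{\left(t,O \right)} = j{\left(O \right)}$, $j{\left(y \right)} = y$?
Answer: $\frac{3765197574760816085}{1298031379033826} \approx 2900.7$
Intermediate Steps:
$f{\left(t,O \right)} = O$
$\frac{6405}{\frac{147104}{192518} + \frac{188886}{130809}} + \frac{f{\left(121,285 \right)}}{-420177} = \frac{6405}{\frac{147104}{192518} + \frac{188886}{130809}} + \frac{285}{-420177} = \frac{6405}{147104 \cdot \frac{1}{192518} + 188886 \cdot \frac{1}{130809}} + 285 \left(- \frac{1}{420177}\right) = \frac{6405}{\frac{73552}{96259} + \frac{62962}{43603}} - \frac{95}{140059} = \frac{6405}{\frac{9267747014}{4197181177}} - \frac{95}{140059} = 6405 \cdot \frac{4197181177}{9267747014} - \frac{95}{140059} = \frac{26882945438685}{9267747014} - \frac{95}{140059} = \frac{3765197574760816085}{1298031379033826}$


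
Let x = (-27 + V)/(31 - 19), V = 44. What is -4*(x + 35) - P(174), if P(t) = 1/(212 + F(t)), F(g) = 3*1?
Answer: -93958/645 ≈ -145.67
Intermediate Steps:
x = 17/12 (x = (-27 + 44)/(31 - 19) = 17/12 ≈ 1.4167)
F(g) = 3
P(t) = 1/215 (P(t) = 1/(212 + 3) = 1/215)
-4*(x + 35) - P(174) = -4*(17/12 + 35) - 1*1/215 = -4*437/12 - 1/215 = -437/3 - 1/215 = -93958/645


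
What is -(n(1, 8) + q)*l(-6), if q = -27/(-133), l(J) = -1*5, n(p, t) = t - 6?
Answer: 1465/133 ≈ 11.015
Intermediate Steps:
n(p, t) = -6 + t
l(J) = -5
q = 27/133 (q = -27*(-1/133) = 27/133 ≈ 0.20301)
-(n(1, 8) + q)*l(-6) = -((-6 + 8) + 27/133)*(-5) = -(2 + 27/133)*(-5) = -293*(-5)/133 = -1*(-1465/133) = 1465/133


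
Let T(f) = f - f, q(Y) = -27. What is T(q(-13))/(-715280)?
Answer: 0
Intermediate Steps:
T(f) = 0
T(q(-13))/(-715280) = 0/(-715280) = 0*(-1/715280) = 0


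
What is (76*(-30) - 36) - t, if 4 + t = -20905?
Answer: 18593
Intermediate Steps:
t = -20909 (t = -4 - 20905 = -20909)
(76*(-30) - 36) - t = (76*(-30) - 36) - 1*(-20909) = (-2280 - 36) + 20909 = -2316 + 20909 = 18593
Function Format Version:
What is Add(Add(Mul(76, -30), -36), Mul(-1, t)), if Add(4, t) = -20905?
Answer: 18593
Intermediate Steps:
t = -20909 (t = Add(-4, -20905) = -20909)
Add(Add(Mul(76, -30), -36), Mul(-1, t)) = Add(Add(Mul(76, -30), -36), Mul(-1, -20909)) = Add(Add(-2280, -36), 20909) = Add(-2316, 20909) = 18593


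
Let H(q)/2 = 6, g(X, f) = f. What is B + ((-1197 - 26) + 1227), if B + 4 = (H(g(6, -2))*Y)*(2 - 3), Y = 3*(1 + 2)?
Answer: -108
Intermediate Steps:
Y = 9 (Y = 3*3 = 9)
H(q) = 12 (H(q) = 2*6 = 12)
B = -112 (B = -4 + (12*9)*(2 - 3) = -4 + 108*(-1) = -4 - 108 = -112)
B + ((-1197 - 26) + 1227) = -112 + ((-1197 - 26) + 1227) = -112 + (-1223 + 1227) = -112 + 4 = -108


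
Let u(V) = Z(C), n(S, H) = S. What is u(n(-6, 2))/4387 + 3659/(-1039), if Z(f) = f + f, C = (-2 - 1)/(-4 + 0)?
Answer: -32100949/9116186 ≈ -3.5213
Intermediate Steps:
C = 3/4 (C = -3/(-4) = -3*(-1/4) = 3/4 ≈ 0.75000)
Z(f) = 2*f
u(V) = 3/2 (u(V) = 2*(3/4) = 3/2)
u(n(-6, 2))/4387 + 3659/(-1039) = (3/2)/4387 + 3659/(-1039) = (3/2)*(1/4387) + 3659*(-1/1039) = 3/8774 - 3659/1039 = -32100949/9116186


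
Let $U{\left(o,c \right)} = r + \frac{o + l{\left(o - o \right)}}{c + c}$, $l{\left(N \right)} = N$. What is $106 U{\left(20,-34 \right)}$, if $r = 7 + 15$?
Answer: $\frac{39114}{17} \approx 2300.8$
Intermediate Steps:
$r = 22$
$U{\left(o,c \right)} = 22 + \frac{o}{2 c}$ ($U{\left(o,c \right)} = 22 + \frac{o + \left(o - o\right)}{c + c} = 22 + \frac{o + 0}{2 c} = 22 + o \frac{1}{2 c} = 22 + \frac{o}{2 c}$)
$106 U{\left(20,-34 \right)} = 106 \left(22 + \frac{1}{2} \cdot 20 \frac{1}{-34}\right) = 106 \left(22 + \frac{1}{2} \cdot 20 \left(- \frac{1}{34}\right)\right) = 106 \left(22 - \frac{5}{17}\right) = 106 \cdot \frac{369}{17} = \frac{39114}{17}$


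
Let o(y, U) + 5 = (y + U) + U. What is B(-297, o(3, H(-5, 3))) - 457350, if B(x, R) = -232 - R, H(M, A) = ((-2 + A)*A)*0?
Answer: -457580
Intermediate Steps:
H(M, A) = 0 (H(M, A) = (A*(-2 + A))*0 = 0)
o(y, U) = -5 + y + 2*U (o(y, U) = -5 + ((y + U) + U) = -5 + ((U + y) + U) = -5 + (y + 2*U) = -5 + y + 2*U)
B(-297, o(3, H(-5, 3))) - 457350 = (-232 - (-5 + 3 + 2*0)) - 457350 = (-232 - (-5 + 3 + 0)) - 457350 = (-232 - 1*(-2)) - 457350 = (-232 + 2) - 457350 = -230 - 457350 = -457580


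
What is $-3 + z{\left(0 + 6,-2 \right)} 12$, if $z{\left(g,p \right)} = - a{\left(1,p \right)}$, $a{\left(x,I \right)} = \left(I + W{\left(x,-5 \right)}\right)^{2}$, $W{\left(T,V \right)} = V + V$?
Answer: $-1731$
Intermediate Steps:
$W{\left(T,V \right)} = 2 V$
$a{\left(x,I \right)} = \left(-10 + I\right)^{2}$ ($a{\left(x,I \right)} = \left(I + 2 \left(-5\right)\right)^{2} = \left(I - 10\right)^{2} = \left(-10 + I\right)^{2}$)
$z{\left(g,p \right)} = - \left(-10 + p\right)^{2}$
$-3 + z{\left(0 + 6,-2 \right)} 12 = -3 + - \left(-10 - 2\right)^{2} \cdot 12 = -3 + - \left(-12\right)^{2} \cdot 12 = -3 + \left(-1\right) 144 \cdot 12 = -3 - 1728 = -1731$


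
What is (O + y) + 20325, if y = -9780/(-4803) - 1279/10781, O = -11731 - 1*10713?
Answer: -36541648958/17260381 ≈ -2117.1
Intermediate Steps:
O = -22444 (O = -11731 - 10713 = -22444)
y = 33098381/17260381 (y = -9780*(-1/4803) - 1279*1/10781 = 3260/1601 - 1279/10781 = 33098381/17260381 ≈ 1.9176)
(O + y) + 20325 = (-22444 + 33098381/17260381) + 20325 = -387358892783/17260381 + 20325 = -36541648958/17260381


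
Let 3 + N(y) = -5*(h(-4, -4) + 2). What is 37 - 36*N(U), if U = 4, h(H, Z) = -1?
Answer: 325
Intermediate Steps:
N(y) = -8 (N(y) = -3 - 5*(-1 + 2) = -3 - 5*1 = -3 - 5 = -8)
37 - 36*N(U) = 37 - 36*(-8) = 37 + 288 = 325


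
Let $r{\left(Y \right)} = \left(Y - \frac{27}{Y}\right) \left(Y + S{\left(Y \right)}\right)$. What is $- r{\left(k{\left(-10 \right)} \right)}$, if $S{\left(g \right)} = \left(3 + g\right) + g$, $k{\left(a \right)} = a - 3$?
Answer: $- \frac{5112}{13} \approx -393.23$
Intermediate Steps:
$k{\left(a \right)} = -3 + a$
$S{\left(g \right)} = 3 + 2 g$
$r{\left(Y \right)} = \left(3 + 3 Y\right) \left(Y - \frac{27}{Y}\right)$ ($r{\left(Y \right)} = \left(Y - \frac{27}{Y}\right) \left(Y + \left(3 + 2 Y\right)\right) = \left(Y - \frac{27}{Y}\right) \left(3 + 3 Y\right) = \left(3 + 3 Y\right) \left(Y - \frac{27}{Y}\right)$)
$- r{\left(k{\left(-10 \right)} \right)} = - (-81 - \frac{81}{-3 - 10} + 3 \left(-3 - 10\right) + 3 \left(-3 - 10\right)^{2}) = - (-81 - \frac{81}{-13} + 3 \left(-13\right) + 3 \left(-13\right)^{2}) = - (-81 - - \frac{81}{13} - 39 + 3 \cdot 169) = - (-81 + \frac{81}{13} - 39 + 507) = \left(-1\right) \frac{5112}{13} = - \frac{5112}{13}$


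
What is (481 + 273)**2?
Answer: 568516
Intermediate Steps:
(481 + 273)**2 = 754**2 = 568516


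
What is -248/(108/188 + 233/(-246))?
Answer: 92496/139 ≈ 665.44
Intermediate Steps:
-248/(108/188 + 233/(-246)) = -248/(108*(1/188) + 233*(-1/246)) = -248/(27/47 - 233/246) = -248/(-4309/11562) = -248*(-11562/4309) = 92496/139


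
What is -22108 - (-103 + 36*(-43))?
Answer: -20457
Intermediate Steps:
-22108 - (-103 + 36*(-43)) = -22108 - (-103 - 1548) = -22108 - 1*(-1651) = -22108 + 1651 = -20457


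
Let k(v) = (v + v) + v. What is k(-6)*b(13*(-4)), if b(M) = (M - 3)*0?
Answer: 0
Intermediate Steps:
b(M) = 0 (b(M) = (-3 + M)*0 = 0)
k(v) = 3*v (k(v) = 2*v + v = 3*v)
k(-6)*b(13*(-4)) = (3*(-6))*0 = -18*0 = 0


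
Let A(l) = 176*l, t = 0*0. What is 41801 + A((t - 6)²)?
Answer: 48137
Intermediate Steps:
t = 0
41801 + A((t - 6)²) = 41801 + 176*(0 - 6)² = 41801 + 176*(-6)² = 41801 + 176*36 = 41801 + 6336 = 48137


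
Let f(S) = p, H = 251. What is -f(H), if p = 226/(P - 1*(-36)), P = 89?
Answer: -226/125 ≈ -1.8080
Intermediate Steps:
p = 226/125 (p = 226/(89 - 1*(-36)) = 226/(89 + 36) = 226/125 ≈ 1.8080)
f(S) = 226/125
-f(H) = -1*226/125 = -226/125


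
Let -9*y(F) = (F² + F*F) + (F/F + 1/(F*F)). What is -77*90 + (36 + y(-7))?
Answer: -3045106/441 ≈ -6905.0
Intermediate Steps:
y(F) = -⅑ - 2*F²/9 - 1/(9*F²) (y(F) = -((F² + F*F) + (F/F + 1/(F*F)))/9 = -((F² + F²) + (1 + F⁻²))/9 = -(2*F² + (1 + F⁻²))/9 = -(1 + F⁻² + 2*F²)/9 = -⅑ - 2*F²/9 - 1/(9*F²))
-77*90 + (36 + y(-7)) = -77*90 + (36 + (⅑)*(-1 - 1*(-7)² - 2*(-7)⁴)/(-7)²) = -6930 + (36 + (⅑)*(1/49)*(-1 - 1*49 - 2*2401)) = -6930 + (36 + (⅑)*(1/49)*(-1 - 49 - 4802)) = -6930 + (36 + (⅑)*(1/49)*(-4852)) = -6930 + (36 - 4852/441) = -6930 + 11024/441 = -3045106/441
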